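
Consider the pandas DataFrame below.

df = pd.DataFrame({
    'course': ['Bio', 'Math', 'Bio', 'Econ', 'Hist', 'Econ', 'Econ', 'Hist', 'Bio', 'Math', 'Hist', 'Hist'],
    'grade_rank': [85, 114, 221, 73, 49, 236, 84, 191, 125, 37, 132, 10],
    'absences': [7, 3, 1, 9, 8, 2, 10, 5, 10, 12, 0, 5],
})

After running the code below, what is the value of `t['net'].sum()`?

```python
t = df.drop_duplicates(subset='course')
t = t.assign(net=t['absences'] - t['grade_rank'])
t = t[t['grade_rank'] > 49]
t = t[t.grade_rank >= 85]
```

drop duplicate course (keep=first):
  course  grade_rank  absences
0    Bio          85         7
1   Math         114         3
3   Econ          73         9
4   Hist          49         8
add column net = t['absences'] - t['grade_rank']:
  course  grade_rank  absences  net
0    Bio          85         7  -78
1   Math         114         3 -111
3   Econ          73         9  -64
4   Hist          49         8  -41
filter rows where grade_rank > 49:
  course  grade_rank  absences  net
0    Bio          85         7  -78
1   Math         114         3 -111
3   Econ          73         9  -64
filter rows where grade_rank >= 85:
  course  grade_rank  absences  net
0    Bio          85         7  -78
1   Math         114         3 -111
Reading off the sum of column 'net', we get -189.

-189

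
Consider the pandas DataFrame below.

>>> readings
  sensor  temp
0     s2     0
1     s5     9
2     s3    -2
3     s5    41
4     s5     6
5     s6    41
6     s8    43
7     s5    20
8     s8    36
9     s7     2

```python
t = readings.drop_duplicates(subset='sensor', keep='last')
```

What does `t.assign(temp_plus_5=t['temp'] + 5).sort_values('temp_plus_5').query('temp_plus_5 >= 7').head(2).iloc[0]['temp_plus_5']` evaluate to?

drop duplicate sensor (keep=last):
  sensor  temp
0     s2     0
2     s3    -2
5     s6    41
7     s5    20
8     s8    36
9     s7     2
add column temp_plus_5 = t['temp'] + 5:
  sensor  temp  temp_plus_5
0     s2     0            5
2     s3    -2            3
5     s6    41           46
7     s5    20           25
8     s8    36           41
9     s7     2            7
sort by temp_plus_5:
  sensor  temp  temp_plus_5
2     s3    -2            3
0     s2     0            5
9     s7     2            7
7     s5    20           25
8     s8    36           41
5     s6    41           46
filter rows where temp_plus_5 >= 7:
  sensor  temp  temp_plus_5
9     s7     2            7
7     s5    20           25
8     s8    36           41
5     s6    41           46
take first 2 rows:
  sensor  temp  temp_plus_5
9     s7     2            7
7     s5    20           25

7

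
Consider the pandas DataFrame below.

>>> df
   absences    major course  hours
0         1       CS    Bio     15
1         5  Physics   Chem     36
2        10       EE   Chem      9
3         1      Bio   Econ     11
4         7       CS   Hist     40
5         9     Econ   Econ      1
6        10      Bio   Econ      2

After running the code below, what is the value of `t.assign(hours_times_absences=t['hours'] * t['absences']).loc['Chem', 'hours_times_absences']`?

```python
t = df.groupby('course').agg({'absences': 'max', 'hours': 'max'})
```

360

group by course: max(absences), max(hours):
        absences  hours
course                 
Bio            1     15
Chem          10     36
Econ          10     11
Hist           7     40
add column hours_times_absences = t['hours'] * t['absences']:
        absences  hours  hours_times_absences
course                                       
Bio            1     15                    15
Chem          10     36                   360
Econ          10     11                   110
Hist           7     40                   280
Then the value at row 'Chem', column 'hours_times_absences': 360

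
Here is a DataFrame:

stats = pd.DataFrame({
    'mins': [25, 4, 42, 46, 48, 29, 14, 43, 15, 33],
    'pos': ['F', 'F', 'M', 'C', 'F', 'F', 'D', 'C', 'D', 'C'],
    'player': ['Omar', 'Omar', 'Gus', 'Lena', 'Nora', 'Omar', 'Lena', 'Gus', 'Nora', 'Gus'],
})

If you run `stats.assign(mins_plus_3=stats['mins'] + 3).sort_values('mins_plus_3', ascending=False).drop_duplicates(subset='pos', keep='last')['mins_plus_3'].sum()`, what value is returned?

add column mins_plus_3 = stats['mins'] + 3:
   mins pos player  mins_plus_3
0    25   F   Omar           28
1     4   F   Omar            7
2    42   M    Gus           45
3    46   C   Lena           49
4    48   F   Nora           51
5    29   F   Omar           32
6    14   D   Lena           17
7    43   C    Gus           46
8    15   D   Nora           18
9    33   C    Gus           36
sort by mins_plus_3 descending:
   mins pos player  mins_plus_3
4    48   F   Nora           51
3    46   C   Lena           49
7    43   C    Gus           46
2    42   M    Gus           45
9    33   C    Gus           36
5    29   F   Omar           32
0    25   F   Omar           28
8    15   D   Nora           18
6    14   D   Lena           17
1     4   F   Omar            7
drop duplicate pos (keep=last):
   mins pos player  mins_plus_3
2    42   M    Gus           45
9    33   C    Gus           36
6    14   D   Lena           17
1     4   F   Omar            7

105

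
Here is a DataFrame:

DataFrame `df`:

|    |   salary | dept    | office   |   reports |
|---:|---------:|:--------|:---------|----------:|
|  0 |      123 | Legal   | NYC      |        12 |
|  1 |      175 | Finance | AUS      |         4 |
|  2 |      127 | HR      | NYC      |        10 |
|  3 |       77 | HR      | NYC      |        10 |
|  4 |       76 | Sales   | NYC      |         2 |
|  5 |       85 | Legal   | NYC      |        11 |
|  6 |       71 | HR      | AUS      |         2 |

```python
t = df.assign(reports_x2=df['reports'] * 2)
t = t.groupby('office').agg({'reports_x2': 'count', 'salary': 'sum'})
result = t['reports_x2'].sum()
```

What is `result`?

add column reports_x2 = df['reports'] * 2:
   salary     dept office  reports  reports_x2
0     123    Legal    NYC       12          24
1     175  Finance    AUS        4           8
2     127       HR    NYC       10          20
3      77       HR    NYC       10          20
4      76    Sales    NYC        2           4
5      85    Legal    NYC       11          22
6      71       HR    AUS        2           4
group by office: count(reports_x2), sum(salary):
        reports_x2  salary
office                    
AUS              2     246
NYC              5     488

7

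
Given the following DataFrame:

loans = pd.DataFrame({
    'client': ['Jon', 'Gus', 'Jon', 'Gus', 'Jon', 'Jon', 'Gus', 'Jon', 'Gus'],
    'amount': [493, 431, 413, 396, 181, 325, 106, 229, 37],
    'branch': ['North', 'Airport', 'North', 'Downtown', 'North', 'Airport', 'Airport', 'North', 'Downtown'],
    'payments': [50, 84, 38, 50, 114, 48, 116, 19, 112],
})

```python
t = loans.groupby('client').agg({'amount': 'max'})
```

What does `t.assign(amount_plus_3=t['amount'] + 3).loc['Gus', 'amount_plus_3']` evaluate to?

434

group by client, max of amount:
        amount
client        
Gus        431
Jon        493
add column amount_plus_3 = t['amount'] + 3:
        amount  amount_plus_3
client                       
Gus        431            434
Jon        493            496
Hence 434.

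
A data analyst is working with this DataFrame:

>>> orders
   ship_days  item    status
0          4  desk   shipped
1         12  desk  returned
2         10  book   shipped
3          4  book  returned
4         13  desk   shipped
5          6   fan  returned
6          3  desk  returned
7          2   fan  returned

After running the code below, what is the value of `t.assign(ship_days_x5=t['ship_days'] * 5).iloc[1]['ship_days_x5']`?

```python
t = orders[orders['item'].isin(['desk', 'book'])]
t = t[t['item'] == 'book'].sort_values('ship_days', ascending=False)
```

20

filter rows where item in ['desk', 'book']:
   ship_days  item    status
0          4  desk   shipped
1         12  desk  returned
2         10  book   shipped
3          4  book  returned
4         13  desk   shipped
6          3  desk  returned
filter rows where item == 'book':
   ship_days  item    status
2         10  book   shipped
3          4  book  returned
sort by ship_days descending:
   ship_days  item    status
2         10  book   shipped
3          4  book  returned
add column ship_days_x5 = t['ship_days'] * 5:
   ship_days  item    status  ship_days_x5
2         10  book   shipped            50
3          4  book  returned            20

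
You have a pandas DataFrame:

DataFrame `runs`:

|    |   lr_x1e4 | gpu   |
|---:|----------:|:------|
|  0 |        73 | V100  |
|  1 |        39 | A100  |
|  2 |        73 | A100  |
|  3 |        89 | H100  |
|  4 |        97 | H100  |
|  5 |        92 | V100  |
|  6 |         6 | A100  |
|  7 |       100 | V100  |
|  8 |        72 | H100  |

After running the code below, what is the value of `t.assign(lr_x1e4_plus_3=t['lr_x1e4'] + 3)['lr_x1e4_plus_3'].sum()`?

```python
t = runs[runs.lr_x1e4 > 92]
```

filter rows where lr_x1e4 > 92:
   lr_x1e4   gpu
4       97  H100
7      100  V100
add column lr_x1e4_plus_3 = t['lr_x1e4'] + 3:
   lr_x1e4   gpu  lr_x1e4_plus_3
4       97  H100             100
7      100  V100             103
So sum() = 203.

203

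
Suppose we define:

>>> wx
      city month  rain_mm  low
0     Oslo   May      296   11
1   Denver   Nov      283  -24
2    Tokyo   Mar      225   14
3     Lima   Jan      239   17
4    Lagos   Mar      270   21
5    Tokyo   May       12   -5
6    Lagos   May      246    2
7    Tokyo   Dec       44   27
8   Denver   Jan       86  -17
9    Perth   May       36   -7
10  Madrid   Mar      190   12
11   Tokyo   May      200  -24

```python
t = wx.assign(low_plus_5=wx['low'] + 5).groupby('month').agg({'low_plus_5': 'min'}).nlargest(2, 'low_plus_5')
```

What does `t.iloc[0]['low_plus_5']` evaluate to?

32

add column low_plus_5 = wx['low'] + 5:
      city month  rain_mm  low  low_plus_5
0     Oslo   May      296   11          16
1   Denver   Nov      283  -24         -19
2    Tokyo   Mar      225   14          19
3     Lima   Jan      239   17          22
4    Lagos   Mar      270   21          26
5    Tokyo   May       12   -5           0
6    Lagos   May      246    2           7
7    Tokyo   Dec       44   27          32
8   Denver   Jan       86  -17         -12
9    Perth   May       36   -7          -2
10  Madrid   Mar      190   12          17
11   Tokyo   May      200  -24         -19
group by month, min of low_plus_5:
       low_plus_5
month            
Dec            32
Jan           -12
Mar            17
May           -19
Nov           -19
take 2 rows with largest low_plus_5:
       low_plus_5
month            
Dec            32
Mar            17
value at position 0, column 'low_plus_5' → 32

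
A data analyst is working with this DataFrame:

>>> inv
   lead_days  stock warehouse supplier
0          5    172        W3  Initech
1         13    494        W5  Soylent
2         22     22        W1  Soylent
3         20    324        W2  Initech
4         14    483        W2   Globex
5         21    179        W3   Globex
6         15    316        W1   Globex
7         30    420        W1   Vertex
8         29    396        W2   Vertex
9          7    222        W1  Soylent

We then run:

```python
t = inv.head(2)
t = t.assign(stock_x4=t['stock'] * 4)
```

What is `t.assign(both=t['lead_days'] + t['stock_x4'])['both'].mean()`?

1341.0

take first 2 rows:
   lead_days  stock warehouse supplier
0          5    172        W3  Initech
1         13    494        W5  Soylent
add column stock_x4 = t['stock'] * 4:
   lead_days  stock warehouse supplier  stock_x4
0          5    172        W3  Initech       688
1         13    494        W5  Soylent      1976
add column both = t['lead_days'] + t['stock_x4']:
   lead_days  stock warehouse supplier  stock_x4  both
0          5    172        W3  Initech       688   693
1         13    494        W5  Soylent      1976  1989
Reading off the mean of column 'both', we get 1341.0.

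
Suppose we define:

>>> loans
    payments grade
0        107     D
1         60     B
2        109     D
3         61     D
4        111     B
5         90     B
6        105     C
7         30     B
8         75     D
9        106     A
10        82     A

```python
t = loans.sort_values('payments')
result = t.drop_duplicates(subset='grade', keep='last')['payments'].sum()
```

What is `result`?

431

sort by payments:
    payments grade
7         30     B
1         60     B
3         61     D
8         75     D
10        82     A
5         90     B
6        105     C
9        106     A
0        107     D
2        109     D
4        111     B
drop duplicate grade (keep=last):
   payments grade
6       105     C
9       106     A
2       109     D
4       111     B
Taking the sum of column 'payments' gives 431.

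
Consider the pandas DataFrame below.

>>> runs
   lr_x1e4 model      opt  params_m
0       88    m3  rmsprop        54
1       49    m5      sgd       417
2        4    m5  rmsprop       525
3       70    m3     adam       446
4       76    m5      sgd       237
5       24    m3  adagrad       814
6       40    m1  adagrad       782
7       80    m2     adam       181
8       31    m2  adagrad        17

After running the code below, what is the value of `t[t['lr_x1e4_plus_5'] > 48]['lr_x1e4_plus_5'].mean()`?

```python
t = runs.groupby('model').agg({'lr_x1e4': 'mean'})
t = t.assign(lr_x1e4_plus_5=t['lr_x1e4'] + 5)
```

group by model, mean of lr_x1e4:
         lr_x1e4
model           
m1     40.000000
m2     55.500000
m3     60.666667
m5     43.000000
add column lr_x1e4_plus_5 = t['lr_x1e4'] + 5:
         lr_x1e4  lr_x1e4_plus_5
model                           
m1     40.000000       45.000000
m2     55.500000       60.500000
m3     60.666667       65.666667
m5     43.000000       48.000000
filter rows where lr_x1e4_plus_5 > 48:
         lr_x1e4  lr_x1e4_plus_5
model                           
m2     55.500000       60.500000
m3     60.666667       65.666667
So mean() = 63.0833333333.

63.0833333333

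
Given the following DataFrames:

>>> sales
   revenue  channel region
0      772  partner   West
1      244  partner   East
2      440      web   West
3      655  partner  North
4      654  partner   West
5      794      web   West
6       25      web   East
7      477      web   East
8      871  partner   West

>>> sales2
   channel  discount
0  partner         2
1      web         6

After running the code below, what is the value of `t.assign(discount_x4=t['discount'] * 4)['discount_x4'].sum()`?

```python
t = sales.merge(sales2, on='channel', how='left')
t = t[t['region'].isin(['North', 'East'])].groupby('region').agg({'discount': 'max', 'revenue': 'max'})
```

32

merge on 'channel' (how='left') → 9 rows:
   revenue  channel region  discount
0      772  partner   West         2
1      244  partner   East         2
2      440      web   West         6
3      655  partner  North         2
4      654  partner   West         2
5      794      web   West         6
6       25      web   East         6
7      477      web   East         6
8      871  partner   West         2
filter rows where region in ['North', 'East']:
   revenue  channel region  discount
1      244  partner   East         2
3      655  partner  North         2
6       25      web   East         6
7      477      web   East         6
group by region: max(discount), max(revenue):
        discount  revenue
region                   
East           6      477
North          2      655
add column discount_x4 = t['discount'] * 4:
        discount  revenue  discount_x4
region                                
East           6      477           24
North          2      655            8
sum of column 'discount_x4' → 32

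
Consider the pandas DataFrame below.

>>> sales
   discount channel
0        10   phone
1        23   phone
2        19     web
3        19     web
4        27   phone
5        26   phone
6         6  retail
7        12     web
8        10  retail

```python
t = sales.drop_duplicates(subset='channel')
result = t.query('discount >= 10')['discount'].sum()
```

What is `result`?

29

drop duplicate channel (keep=first):
   discount channel
0        10   phone
2        19     web
6         6  retail
filter rows where discount >= 10:
   discount channel
0        10   phone
2        19     web
So sum() = 29.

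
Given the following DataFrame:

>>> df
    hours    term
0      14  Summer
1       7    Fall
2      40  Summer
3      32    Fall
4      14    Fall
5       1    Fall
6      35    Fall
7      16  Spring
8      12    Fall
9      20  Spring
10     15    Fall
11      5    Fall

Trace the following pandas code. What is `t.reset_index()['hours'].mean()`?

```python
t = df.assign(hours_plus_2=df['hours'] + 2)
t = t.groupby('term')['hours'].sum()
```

add column hours_plus_2 = df['hours'] + 2:
    hours    term  hours_plus_2
0      14  Summer            16
1       7    Fall             9
2      40  Summer            42
3      32    Fall            34
4      14    Fall            16
5       1    Fall             3
6      35    Fall            37
7      16  Spring            18
8      12    Fall            14
9      20  Spring            22
10     15    Fall            17
11      5    Fall             7
group by term, sum of hours:
term
Fall      121
Spring     36
Summer     54
Name: hours, dtype: int64
reset_index():
     term  hours
0    Fall    121
1  Spring     36
2  Summer     54
Taking the mean of column 'hours' gives 70.3333333333.

70.3333333333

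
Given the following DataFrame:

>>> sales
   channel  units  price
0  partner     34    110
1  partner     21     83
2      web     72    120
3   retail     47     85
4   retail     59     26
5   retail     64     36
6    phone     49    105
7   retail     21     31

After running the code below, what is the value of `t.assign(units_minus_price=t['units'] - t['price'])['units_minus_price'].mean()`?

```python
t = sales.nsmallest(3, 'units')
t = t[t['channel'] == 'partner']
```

take 3 rows with smallest units:
   channel  units  price
1  partner     21     83
7   retail     21     31
0  partner     34    110
filter rows where channel == 'partner':
   channel  units  price
1  partner     21     83
0  partner     34    110
add column units_minus_price = t['units'] - t['price']:
   channel  units  price  units_minus_price
1  partner     21     83                -62
0  partner     34    110                -76

-69.0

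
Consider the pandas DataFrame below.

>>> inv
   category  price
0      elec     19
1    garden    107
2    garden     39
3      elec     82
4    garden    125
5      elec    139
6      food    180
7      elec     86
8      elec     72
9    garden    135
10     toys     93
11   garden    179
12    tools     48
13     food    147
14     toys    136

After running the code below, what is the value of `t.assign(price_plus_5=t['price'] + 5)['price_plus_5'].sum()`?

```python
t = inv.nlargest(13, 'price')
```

take 13 rows with largest price:
   category  price
6      food    180
11   garden    179
13     food    147
5      elec    139
14     toys    136
9    garden    135
4    garden    125
1    garden    107
10     toys     93
7      elec     86
3      elec     82
8      elec     72
12    tools     48
add column price_plus_5 = t['price'] + 5:
   category  price  price_plus_5
6      food    180           185
11   garden    179           184
13     food    147           152
5      elec    139           144
14     toys    136           141
9    garden    135           140
4    garden    125           130
1    garden    107           112
10     toys     93            98
7      elec     86            91
3      elec     82            87
8      elec     72            77
12    tools     48            53

1594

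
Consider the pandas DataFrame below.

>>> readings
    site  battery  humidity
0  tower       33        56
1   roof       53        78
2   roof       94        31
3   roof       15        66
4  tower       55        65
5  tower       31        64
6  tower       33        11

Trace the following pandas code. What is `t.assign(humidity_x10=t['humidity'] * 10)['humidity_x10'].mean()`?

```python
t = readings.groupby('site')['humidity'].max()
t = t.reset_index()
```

group by site, max of humidity:
site
roof     78
tower    65
Name: humidity, dtype: int64
reset_index():
    site  humidity
0   roof        78
1  tower        65
add column humidity_x10 = t['humidity'] * 10:
    site  humidity  humidity_x10
0   roof        78           780
1  tower        65           650
Hence 715.0.

715.0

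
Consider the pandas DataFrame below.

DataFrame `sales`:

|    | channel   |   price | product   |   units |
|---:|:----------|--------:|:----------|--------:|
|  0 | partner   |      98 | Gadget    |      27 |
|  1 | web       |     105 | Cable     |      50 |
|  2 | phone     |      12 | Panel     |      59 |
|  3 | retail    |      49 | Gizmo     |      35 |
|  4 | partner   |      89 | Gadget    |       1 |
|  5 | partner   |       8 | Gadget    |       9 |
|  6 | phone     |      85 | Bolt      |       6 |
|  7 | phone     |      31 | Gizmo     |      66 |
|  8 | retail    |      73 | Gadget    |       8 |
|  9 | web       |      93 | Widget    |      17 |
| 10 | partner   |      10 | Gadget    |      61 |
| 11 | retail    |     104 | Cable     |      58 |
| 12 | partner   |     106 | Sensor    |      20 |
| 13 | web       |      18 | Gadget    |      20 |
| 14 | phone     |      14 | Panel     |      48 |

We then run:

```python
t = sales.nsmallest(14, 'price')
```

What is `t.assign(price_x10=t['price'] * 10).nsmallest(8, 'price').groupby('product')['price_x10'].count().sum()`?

8

take 14 rows with smallest price:
    channel  price product  units
5   partner      8  Gadget      9
10  partner     10  Gadget     61
2     phone     12   Panel     59
14    phone     14   Panel     48
13      web     18  Gadget     20
7     phone     31   Gizmo     66
3    retail     49   Gizmo     35
8    retail     73  Gadget      8
6     phone     85    Bolt      6
4   partner     89  Gadget      1
9       web     93  Widget     17
0   partner     98  Gadget     27
11   retail    104   Cable     58
1       web    105   Cable     50
add column price_x10 = t['price'] * 10:
    channel  price product  units  price_x10
5   partner      8  Gadget      9         80
10  partner     10  Gadget     61        100
2     phone     12   Panel     59        120
14    phone     14   Panel     48        140
13      web     18  Gadget     20        180
7     phone     31   Gizmo     66        310
3    retail     49   Gizmo     35        490
8    retail     73  Gadget      8        730
6     phone     85    Bolt      6        850
4   partner     89  Gadget      1        890
9       web     93  Widget     17        930
0   partner     98  Gadget     27        980
11   retail    104   Cable     58       1040
1       web    105   Cable     50       1050
take 8 rows with smallest price:
    channel  price product  units  price_x10
5   partner      8  Gadget      9         80
10  partner     10  Gadget     61        100
2     phone     12   Panel     59        120
14    phone     14   Panel     48        140
13      web     18  Gadget     20        180
7     phone     31   Gizmo     66        310
3    retail     49   Gizmo     35        490
8    retail     73  Gadget      8        730
group by product, count of price_x10:
product
Gadget    4
Gizmo     2
Panel     2
Name: price_x10, dtype: int64
Finally, sum of the resulting series = 8.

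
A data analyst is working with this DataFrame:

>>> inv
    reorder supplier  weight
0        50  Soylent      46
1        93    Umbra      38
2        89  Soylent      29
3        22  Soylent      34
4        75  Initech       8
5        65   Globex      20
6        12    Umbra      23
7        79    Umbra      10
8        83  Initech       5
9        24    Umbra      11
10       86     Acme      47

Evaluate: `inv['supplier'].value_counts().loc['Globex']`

value_counts of supplier:
supplier
Umbra      4
Soylent    3
Initech    2
Globex     1
Acme       1
Name: count, dtype: int64
Finally, value at index 'Globex' = 1.

1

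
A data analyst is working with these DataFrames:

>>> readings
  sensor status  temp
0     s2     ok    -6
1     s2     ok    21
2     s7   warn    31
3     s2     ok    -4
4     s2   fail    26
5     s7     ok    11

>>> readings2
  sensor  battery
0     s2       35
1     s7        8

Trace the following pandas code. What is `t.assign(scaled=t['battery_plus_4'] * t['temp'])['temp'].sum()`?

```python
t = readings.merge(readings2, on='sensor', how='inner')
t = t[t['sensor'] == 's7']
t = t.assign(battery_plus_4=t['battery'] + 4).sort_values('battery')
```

merge on 'sensor' (how='inner') → 6 rows:
  sensor status  temp  battery
0     s2     ok    -6       35
1     s2     ok    21       35
2     s7   warn    31        8
3     s2     ok    -4       35
4     s2   fail    26       35
5     s7     ok    11        8
filter rows where sensor == 's7':
  sensor status  temp  battery
2     s7   warn    31        8
5     s7     ok    11        8
add column battery_plus_4 = t['battery'] + 4:
  sensor status  temp  battery  battery_plus_4
2     s7   warn    31        8              12
5     s7     ok    11        8              12
sort by battery:
  sensor status  temp  battery  battery_plus_4
2     s7   warn    31        8              12
5     s7     ok    11        8              12
add column scaled = t['battery_plus_4'] * t['temp']:
  sensor status  temp  battery  battery_plus_4  scaled
2     s7   warn    31        8              12     372
5     s7     ok    11        8              12     132
So sum() = 42.

42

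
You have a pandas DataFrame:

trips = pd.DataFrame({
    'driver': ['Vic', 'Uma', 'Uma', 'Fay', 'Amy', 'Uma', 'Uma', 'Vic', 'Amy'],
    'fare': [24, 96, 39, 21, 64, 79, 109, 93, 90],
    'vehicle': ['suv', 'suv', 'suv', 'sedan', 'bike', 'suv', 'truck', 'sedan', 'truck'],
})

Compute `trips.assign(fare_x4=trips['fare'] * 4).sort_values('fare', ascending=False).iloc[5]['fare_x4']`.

add column fare_x4 = trips['fare'] * 4:
  driver  fare vehicle  fare_x4
0    Vic    24     suv       96
1    Uma    96     suv      384
2    Uma    39     suv      156
3    Fay    21   sedan       84
4    Amy    64    bike      256
5    Uma    79     suv      316
6    Uma   109   truck      436
7    Vic    93   sedan      372
8    Amy    90   truck      360
sort by fare descending:
  driver  fare vehicle  fare_x4
6    Uma   109   truck      436
1    Uma    96     suv      384
7    Vic    93   sedan      372
8    Amy    90   truck      360
5    Uma    79     suv      316
4    Amy    64    bike      256
2    Uma    39     suv      156
0    Vic    24     suv       96
3    Fay    21   sedan       84
Then the value at position 5, column 'fare_x4': 256

256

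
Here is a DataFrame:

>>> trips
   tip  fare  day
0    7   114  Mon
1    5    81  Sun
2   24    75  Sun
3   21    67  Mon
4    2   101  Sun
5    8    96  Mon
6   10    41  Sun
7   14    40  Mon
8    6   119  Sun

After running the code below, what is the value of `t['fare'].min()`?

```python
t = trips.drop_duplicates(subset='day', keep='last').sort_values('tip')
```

drop duplicate day (keep=last):
   tip  fare  day
7   14    40  Mon
8    6   119  Sun
sort by tip:
   tip  fare  day
8    6   119  Sun
7   14    40  Mon

40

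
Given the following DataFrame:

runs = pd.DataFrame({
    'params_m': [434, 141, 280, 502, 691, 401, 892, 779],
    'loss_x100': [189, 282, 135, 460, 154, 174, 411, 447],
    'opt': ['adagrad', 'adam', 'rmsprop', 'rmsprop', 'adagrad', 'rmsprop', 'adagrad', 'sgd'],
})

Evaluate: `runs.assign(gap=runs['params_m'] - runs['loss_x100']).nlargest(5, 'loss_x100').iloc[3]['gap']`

add column gap = runs['params_m'] - runs['loss_x100']:
   params_m  loss_x100      opt  gap
0       434        189  adagrad  245
1       141        282     adam -141
2       280        135  rmsprop  145
3       502        460  rmsprop   42
4       691        154  adagrad  537
5       401        174  rmsprop  227
6       892        411  adagrad  481
7       779        447      sgd  332
take 5 rows with largest loss_x100:
   params_m  loss_x100      opt  gap
3       502        460  rmsprop   42
7       779        447      sgd  332
6       892        411  adagrad  481
1       141        282     adam -141
0       434        189  adagrad  245
Then the value at position 3, column 'gap': -141

-141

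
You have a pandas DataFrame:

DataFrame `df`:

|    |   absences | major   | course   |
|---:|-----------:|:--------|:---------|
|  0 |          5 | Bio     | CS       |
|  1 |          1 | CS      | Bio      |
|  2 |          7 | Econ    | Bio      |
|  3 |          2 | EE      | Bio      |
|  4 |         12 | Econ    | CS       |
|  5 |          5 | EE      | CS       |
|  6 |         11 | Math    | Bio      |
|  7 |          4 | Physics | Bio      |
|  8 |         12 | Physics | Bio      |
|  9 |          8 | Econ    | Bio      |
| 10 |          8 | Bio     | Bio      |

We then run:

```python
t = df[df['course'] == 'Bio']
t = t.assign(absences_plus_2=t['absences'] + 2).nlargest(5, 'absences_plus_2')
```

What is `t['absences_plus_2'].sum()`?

filter rows where course == 'Bio':
    absences    major course
1          1       CS    Bio
2          7     Econ    Bio
3          2       EE    Bio
6         11     Math    Bio
7          4  Physics    Bio
8         12  Physics    Bio
9          8     Econ    Bio
10         8      Bio    Bio
add column absences_plus_2 = t['absences'] + 2:
    absences    major course  absences_plus_2
1          1       CS    Bio                3
2          7     Econ    Bio                9
3          2       EE    Bio                4
6         11     Math    Bio               13
7          4  Physics    Bio                6
8         12  Physics    Bio               14
9          8     Econ    Bio               10
10         8      Bio    Bio               10
take 5 rows with largest absences_plus_2:
    absences    major course  absences_plus_2
8         12  Physics    Bio               14
6         11     Math    Bio               13
9          8     Econ    Bio               10
10         8      Bio    Bio               10
2          7     Econ    Bio                9
Reading off the sum of column 'absences_plus_2', we get 56.

56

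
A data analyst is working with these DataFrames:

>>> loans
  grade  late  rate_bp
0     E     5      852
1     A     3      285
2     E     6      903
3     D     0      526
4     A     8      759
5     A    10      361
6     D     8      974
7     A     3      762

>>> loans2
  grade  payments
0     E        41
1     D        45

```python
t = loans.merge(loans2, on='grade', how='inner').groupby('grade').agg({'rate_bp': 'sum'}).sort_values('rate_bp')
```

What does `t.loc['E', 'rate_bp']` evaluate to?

merge on 'grade' (how='inner') → 4 rows:
  grade  late  rate_bp  payments
0     E     5      852        41
1     E     6      903        41
2     D     0      526        45
3     D     8      974        45
group by grade, sum of rate_bp:
       rate_bp
grade         
D         1500
E         1755
sort by rate_bp:
       rate_bp
grade         
D         1500
E         1755
So loc['E', 'rate_bp'] = 1755.

1755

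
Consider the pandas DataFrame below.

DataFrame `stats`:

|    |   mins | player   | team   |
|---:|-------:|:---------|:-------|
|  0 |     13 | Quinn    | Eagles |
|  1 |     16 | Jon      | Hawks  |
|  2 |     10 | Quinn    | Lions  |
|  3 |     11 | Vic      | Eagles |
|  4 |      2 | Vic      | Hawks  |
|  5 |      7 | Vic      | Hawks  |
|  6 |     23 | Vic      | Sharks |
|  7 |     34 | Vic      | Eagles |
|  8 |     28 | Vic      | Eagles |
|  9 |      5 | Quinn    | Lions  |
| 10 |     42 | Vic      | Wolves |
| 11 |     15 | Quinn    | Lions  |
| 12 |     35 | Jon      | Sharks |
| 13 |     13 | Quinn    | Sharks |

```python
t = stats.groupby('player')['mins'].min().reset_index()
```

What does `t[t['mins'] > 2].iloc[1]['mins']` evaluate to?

group by player, min of mins:
player
Jon      16
Quinn     5
Vic       2
Name: mins, dtype: int64
reset_index():
  player  mins
0    Jon    16
1  Quinn     5
2    Vic     2
filter rows where mins > 2:
  player  mins
0    Jon    16
1  Quinn     5
Taking the value at position 1, column 'mins' gives 5.

5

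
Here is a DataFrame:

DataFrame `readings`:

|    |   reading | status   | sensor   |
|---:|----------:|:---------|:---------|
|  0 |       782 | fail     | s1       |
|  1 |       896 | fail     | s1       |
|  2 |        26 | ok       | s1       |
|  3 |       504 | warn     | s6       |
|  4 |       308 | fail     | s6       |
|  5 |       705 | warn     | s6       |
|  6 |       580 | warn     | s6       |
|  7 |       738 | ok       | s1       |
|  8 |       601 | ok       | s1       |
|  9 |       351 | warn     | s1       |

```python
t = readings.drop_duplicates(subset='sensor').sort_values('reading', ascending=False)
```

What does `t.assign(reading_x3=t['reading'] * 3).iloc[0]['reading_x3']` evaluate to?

2346

drop duplicate sensor (keep=first):
   reading status sensor
0      782   fail     s1
3      504   warn     s6
sort by reading descending:
   reading status sensor
0      782   fail     s1
3      504   warn     s6
add column reading_x3 = t['reading'] * 3:
   reading status sensor  reading_x3
0      782   fail     s1        2346
3      504   warn     s6        1512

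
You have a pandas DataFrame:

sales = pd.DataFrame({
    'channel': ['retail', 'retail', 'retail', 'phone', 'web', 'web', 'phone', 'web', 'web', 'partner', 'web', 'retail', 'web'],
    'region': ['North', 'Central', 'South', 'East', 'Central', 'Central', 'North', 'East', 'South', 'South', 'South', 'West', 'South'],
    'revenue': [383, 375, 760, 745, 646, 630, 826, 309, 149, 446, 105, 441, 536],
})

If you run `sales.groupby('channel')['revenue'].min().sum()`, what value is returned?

group by channel, min of revenue:
channel
partner    446
phone      745
retail     375
web        105
Name: revenue, dtype: int64
Then the sum of the resulting series: 1671

1671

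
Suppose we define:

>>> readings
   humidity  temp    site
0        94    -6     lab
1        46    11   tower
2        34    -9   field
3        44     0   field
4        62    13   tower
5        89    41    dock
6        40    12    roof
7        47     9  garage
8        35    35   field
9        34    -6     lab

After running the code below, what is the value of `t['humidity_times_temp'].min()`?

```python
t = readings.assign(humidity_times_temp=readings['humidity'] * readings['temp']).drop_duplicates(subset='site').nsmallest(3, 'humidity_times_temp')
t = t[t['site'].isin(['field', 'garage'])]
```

-306

add column humidity_times_temp = readings['humidity'] * readings['temp']:
   humidity  temp    site  humidity_times_temp
0        94    -6     lab                 -564
1        46    11   tower                  506
2        34    -9   field                 -306
3        44     0   field                    0
4        62    13   tower                  806
5        89    41    dock                 3649
6        40    12    roof                  480
7        47     9  garage                  423
8        35    35   field                 1225
9        34    -6     lab                 -204
drop duplicate site (keep=first):
   humidity  temp    site  humidity_times_temp
0        94    -6     lab                 -564
1        46    11   tower                  506
2        34    -9   field                 -306
5        89    41    dock                 3649
6        40    12    roof                  480
7        47     9  garage                  423
take 3 rows with smallest humidity_times_temp:
   humidity  temp    site  humidity_times_temp
0        94    -6     lab                 -564
2        34    -9   field                 -306
7        47     9  garage                  423
filter rows where site in ['field', 'garage']:
   humidity  temp    site  humidity_times_temp
2        34    -9   field                 -306
7        47     9  garage                  423
Then the min of column 'humidity_times_temp': -306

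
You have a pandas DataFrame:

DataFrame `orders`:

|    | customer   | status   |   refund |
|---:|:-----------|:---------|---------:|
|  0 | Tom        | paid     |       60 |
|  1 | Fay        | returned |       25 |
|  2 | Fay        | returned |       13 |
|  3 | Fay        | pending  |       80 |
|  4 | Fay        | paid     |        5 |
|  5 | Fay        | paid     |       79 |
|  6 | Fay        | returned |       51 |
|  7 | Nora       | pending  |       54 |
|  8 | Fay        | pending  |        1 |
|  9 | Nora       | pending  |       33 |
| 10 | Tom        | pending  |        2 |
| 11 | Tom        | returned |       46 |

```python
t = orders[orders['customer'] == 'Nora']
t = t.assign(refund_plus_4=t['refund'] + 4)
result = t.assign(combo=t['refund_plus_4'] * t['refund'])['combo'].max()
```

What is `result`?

filter rows where customer == 'Nora':
  customer   status  refund
7     Nora  pending      54
9     Nora  pending      33
add column refund_plus_4 = t['refund'] + 4:
  customer   status  refund  refund_plus_4
7     Nora  pending      54             58
9     Nora  pending      33             37
add column combo = t['refund_plus_4'] * t['refund']:
  customer   status  refund  refund_plus_4  combo
7     Nora  pending      54             58   3132
9     Nora  pending      33             37   1221
Taking the max of column 'combo' gives 3132.

3132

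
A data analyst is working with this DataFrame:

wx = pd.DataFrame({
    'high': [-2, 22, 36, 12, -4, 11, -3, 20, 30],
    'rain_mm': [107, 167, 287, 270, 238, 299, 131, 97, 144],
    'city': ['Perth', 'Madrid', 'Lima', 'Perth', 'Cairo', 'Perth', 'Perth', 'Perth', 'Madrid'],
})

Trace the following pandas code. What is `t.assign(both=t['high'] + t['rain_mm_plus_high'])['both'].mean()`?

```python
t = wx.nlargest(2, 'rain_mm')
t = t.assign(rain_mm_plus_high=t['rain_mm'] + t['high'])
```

340.0

take 2 rows with largest rain_mm:
   high  rain_mm   city
5    11      299  Perth
2    36      287   Lima
add column rain_mm_plus_high = t['rain_mm'] + t['high']:
   high  rain_mm   city  rain_mm_plus_high
5    11      299  Perth                310
2    36      287   Lima                323
add column both = t['high'] + t['rain_mm_plus_high']:
   high  rain_mm   city  rain_mm_plus_high  both
5    11      299  Perth                310   321
2    36      287   Lima                323   359
Taking the mean of column 'both' gives 340.0.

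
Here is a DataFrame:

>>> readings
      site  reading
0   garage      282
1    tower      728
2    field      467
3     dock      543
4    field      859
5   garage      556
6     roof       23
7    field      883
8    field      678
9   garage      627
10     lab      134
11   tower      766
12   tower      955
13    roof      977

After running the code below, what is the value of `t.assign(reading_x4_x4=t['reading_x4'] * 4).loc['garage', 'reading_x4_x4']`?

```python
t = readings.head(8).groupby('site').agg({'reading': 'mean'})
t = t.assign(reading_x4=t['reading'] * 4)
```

6704.0

take first 8 rows:
     site  reading
0  garage      282
1   tower      728
2   field      467
3    dock      543
4   field      859
5  garage      556
6    roof       23
7   field      883
group by site, mean of reading:
           reading
site              
dock    543.000000
field   736.333333
garage  419.000000
roof     23.000000
tower   728.000000
add column reading_x4 = t['reading'] * 4:
           reading   reading_x4
site                           
dock    543.000000  2172.000000
field   736.333333  2945.333333
garage  419.000000  1676.000000
roof     23.000000    92.000000
tower   728.000000  2912.000000
add column reading_x4_x4 = t['reading_x4'] * 4:
           reading   reading_x4  reading_x4_x4
site                                          
dock    543.000000  2172.000000    8688.000000
field   736.333333  2945.333333   11781.333333
garage  419.000000  1676.000000    6704.000000
roof     23.000000    92.000000     368.000000
tower   728.000000  2912.000000   11648.000000
Hence 6704.0.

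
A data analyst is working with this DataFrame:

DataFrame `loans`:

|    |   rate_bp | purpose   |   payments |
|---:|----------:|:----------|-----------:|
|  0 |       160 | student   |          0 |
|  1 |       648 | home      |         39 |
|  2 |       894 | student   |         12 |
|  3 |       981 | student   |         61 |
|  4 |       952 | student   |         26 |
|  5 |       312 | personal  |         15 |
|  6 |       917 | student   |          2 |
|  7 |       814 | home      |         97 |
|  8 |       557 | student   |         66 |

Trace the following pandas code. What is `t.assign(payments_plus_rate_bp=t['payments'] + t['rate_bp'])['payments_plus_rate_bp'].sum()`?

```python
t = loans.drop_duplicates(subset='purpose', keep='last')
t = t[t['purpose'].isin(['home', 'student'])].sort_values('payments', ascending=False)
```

1534

drop duplicate purpose (keep=last):
   rate_bp   purpose  payments
5      312  personal        15
7      814      home        97
8      557   student        66
filter rows where purpose in ['home', 'student']:
   rate_bp  purpose  payments
7      814     home        97
8      557  student        66
sort by payments descending:
   rate_bp  purpose  payments
7      814     home        97
8      557  student        66
add column payments_plus_rate_bp = t['payments'] + t['rate_bp']:
   rate_bp  purpose  payments  payments_plus_rate_bp
7      814     home        97                    911
8      557  student        66                    623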